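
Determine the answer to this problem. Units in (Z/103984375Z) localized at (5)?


Local ring = Z/78125Z.
phi(78125) = 5^6*(5-1) = 62500


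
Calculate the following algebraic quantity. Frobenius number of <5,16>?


gcd(5,16)=1 => F=ab-a-b=5*16-5-16=80-21=59


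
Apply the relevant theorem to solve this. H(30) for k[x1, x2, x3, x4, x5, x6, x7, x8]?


C(d+n-1,n-1)=C(37,7)=10295472


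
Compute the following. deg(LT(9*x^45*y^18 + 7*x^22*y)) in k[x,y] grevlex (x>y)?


LT: 9*x^45*y^18
deg_x=45, deg_y=18
Total=45+18=63


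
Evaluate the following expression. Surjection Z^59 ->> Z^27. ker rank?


rank(ker) = 59-27 = 32


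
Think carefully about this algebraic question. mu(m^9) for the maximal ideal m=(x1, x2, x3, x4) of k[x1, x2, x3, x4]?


Graded Nakayama: mu(m^d) = dim_k (m^d/m^(d+1)) = #degree-9 monomials in 4 vars
C(n+d-1,d)=C(12,9)=220


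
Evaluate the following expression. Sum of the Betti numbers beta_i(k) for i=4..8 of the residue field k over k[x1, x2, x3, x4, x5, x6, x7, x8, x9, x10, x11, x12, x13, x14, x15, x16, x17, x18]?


Koszul resolution: beta_i(k)=C(n,i), n=18
C(18,4)=3060, C(18,5)=8568, C(18,6)=18564, C(18,7)=31824, C(18,8)=43758
Sum=105774


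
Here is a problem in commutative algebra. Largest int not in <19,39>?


gcd(19,39)=1 => F=ab-a-b=19*39-19-39=741-58=683


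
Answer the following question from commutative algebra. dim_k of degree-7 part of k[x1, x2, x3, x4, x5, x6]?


C(d+n-1,n-1)=C(12,5)=792


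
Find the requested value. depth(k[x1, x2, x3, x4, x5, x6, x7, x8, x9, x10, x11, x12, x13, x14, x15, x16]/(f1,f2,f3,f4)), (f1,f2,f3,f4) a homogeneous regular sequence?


depth(R)=16
depth(R/I)=16-4=12


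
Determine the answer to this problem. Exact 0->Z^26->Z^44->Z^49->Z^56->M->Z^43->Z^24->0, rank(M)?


Alt sum=0:
(-1)^0*26 + (-1)^1*44 + (-1)^2*49 + (-1)^3*56 + (-1)^4*? + (-1)^5*43 + (-1)^6*24=0
rank(M)=44


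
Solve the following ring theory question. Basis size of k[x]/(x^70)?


Basis: 1,x,...,x^69
dim=70


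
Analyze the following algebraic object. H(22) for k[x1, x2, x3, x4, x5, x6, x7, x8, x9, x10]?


C(d+n-1,n-1)=C(31,9)=20160075


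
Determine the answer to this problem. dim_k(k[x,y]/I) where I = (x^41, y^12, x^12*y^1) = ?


k[x,y]/I, I = (x^41, y^12, x^12*y^1)
Rect: 41x12=492. Corner: (41-12)x(12-1)=319.
dim = 492-319 = 173


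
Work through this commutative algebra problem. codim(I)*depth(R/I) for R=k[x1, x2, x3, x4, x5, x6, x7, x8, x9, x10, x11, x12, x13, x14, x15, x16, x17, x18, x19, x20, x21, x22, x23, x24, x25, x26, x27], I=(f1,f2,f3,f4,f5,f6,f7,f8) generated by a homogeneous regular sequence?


codim=8, depth=dim(R/I)=27-8=19
Product=8*19=152


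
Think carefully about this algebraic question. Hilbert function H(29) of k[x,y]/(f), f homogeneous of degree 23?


H(t)=d for t>=d-1.
d=23, t=29
H(29)=23


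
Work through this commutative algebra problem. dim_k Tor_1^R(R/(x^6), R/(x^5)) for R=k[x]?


Tor_1(R/I,R/J)=(I cap J)/IJ=(x^6)/(x^11)
dim=11-6=min(6,5)=5


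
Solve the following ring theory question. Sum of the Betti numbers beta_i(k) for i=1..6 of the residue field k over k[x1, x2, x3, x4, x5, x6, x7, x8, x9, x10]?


Koszul resolution: beta_i(k)=C(n,i), n=10
C(10,1)=10, C(10,2)=45, C(10,3)=120, C(10,4)=210, C(10,5)=252, C(10,6)=210
Sum=847


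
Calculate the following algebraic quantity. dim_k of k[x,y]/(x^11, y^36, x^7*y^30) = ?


k[x,y]/I, I = (x^11, y^36, x^7*y^30)
Rect: 11x36=396. Corner: (11-7)x(36-30)=24.
dim = 396-24 = 372


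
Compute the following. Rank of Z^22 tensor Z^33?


rank(M(x)N) = rank(M)*rank(N)
22*33 = 726


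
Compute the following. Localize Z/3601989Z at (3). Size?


3-primary part: 3601989=3^10*61
Size=3^10=59049


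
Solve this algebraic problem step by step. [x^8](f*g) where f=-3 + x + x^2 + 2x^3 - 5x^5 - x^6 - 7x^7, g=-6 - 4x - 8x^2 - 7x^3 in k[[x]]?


[x^8] = sum a_i*b_j, i+j=8
  -5*-7=35
  -1*-8=8
  -7*-4=28
Sum=71


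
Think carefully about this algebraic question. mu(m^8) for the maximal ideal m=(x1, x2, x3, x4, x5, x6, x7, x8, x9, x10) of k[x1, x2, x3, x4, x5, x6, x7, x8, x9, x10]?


Graded Nakayama: mu(m^d) = dim_k (m^d/m^(d+1)) = #degree-8 monomials in 10 vars
C(n+d-1,d)=C(17,8)=24310


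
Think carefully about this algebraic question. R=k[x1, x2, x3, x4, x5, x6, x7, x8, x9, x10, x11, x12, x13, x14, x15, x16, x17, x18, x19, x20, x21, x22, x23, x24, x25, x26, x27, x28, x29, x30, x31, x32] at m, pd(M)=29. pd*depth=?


pd+depth=32
depth=32-29=3
pd*depth=29*3=87


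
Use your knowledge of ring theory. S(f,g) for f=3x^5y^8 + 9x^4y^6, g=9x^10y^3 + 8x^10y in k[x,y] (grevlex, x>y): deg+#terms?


LT(f)=3x^5y^8, LT(g)=9x^10y^3
lcm(LM)=x^10y^8
S(f,g) (scaled by 27 to clear denominators) = 9x^5*f - 3y^5*g = -24x^10y^6 + 81x^9y^6
2 terms, deg 16.
16+2=18


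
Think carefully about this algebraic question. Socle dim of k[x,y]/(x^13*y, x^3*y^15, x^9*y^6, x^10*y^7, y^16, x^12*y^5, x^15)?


Socle = ann(m) = span of standard monomials u with x*u, y*u in I (staircase corners).
Redundant generators: x^10*y^7
Minimal generators: x^15, x^13*y, x^12*y^5, x^9*y^6, x^3*y^15, y^16
Corners: x^2y^15, x^8y^14, x^11y^5, x^12y^4, x^14
Socle dim=5


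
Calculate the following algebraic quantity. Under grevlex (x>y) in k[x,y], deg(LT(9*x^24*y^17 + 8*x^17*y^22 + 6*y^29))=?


LT: 9*x^24*y^17
deg_x=24, deg_y=17
Total=24+17=41


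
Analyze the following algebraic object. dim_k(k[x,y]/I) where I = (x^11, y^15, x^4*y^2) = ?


k[x,y]/I, I = (x^11, y^15, x^4*y^2)
Rect: 11x15=165. Corner: (11-4)x(15-2)=91.
dim = 165-91 = 74


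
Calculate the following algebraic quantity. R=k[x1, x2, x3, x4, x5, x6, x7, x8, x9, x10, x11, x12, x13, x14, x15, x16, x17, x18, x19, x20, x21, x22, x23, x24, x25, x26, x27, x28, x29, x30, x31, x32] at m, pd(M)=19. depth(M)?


pd+depth=depth(R)=32
depth=32-19=13


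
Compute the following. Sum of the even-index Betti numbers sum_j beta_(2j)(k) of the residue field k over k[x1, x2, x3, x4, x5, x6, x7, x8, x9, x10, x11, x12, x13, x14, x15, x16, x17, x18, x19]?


Koszul resolution: beta_i(k)=C(n,i), n=19
sum_even C(19,i) = 2^(n-1) = 2^18 = 262144


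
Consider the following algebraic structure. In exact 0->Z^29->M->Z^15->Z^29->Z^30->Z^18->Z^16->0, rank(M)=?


Alt sum=0:
(-1)^0*29 + (-1)^1*? + (-1)^2*15 + (-1)^3*29 + (-1)^4*30 + (-1)^5*18 + (-1)^6*16=0
rank(M)=43


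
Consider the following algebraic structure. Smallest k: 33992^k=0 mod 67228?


33992^k mod 67228:
k=1: 33992
k=2: 8428
k=3: 26068
k=4: 38416
k=5: 0
First zero at k = 5


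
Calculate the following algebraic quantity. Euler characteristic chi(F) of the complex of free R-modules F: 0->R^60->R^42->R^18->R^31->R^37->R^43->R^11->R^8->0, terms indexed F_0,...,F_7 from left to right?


chi = sum (-1)^i * rank:
(-1)^0*60=60
(-1)^1*42=-42
(-1)^2*18=18
(-1)^3*31=-31
(-1)^4*37=37
(-1)^5*43=-43
(-1)^6*11=11
(-1)^7*8=-8
chi=2


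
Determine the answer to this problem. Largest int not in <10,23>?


gcd(10,23)=1 => F=ab-a-b=10*23-10-23=230-33=197


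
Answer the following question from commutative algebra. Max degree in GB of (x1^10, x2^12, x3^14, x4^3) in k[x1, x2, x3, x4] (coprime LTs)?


Pure powers, coprime LTs => already GB.
Degrees: 10, 12, 14, 3
Max=14


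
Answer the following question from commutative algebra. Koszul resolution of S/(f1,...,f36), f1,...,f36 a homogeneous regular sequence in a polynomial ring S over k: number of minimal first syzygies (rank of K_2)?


Regular sequence => Koszul complex is the minimal free resolution.
Syz_1 minimally generated by Koszul relations f_i*e_j - f_j*e_i (i<j): mu(Syz_1) = beta_2 = C(m,2) = m(m-1)/2
m=36
36*35/2 = 630


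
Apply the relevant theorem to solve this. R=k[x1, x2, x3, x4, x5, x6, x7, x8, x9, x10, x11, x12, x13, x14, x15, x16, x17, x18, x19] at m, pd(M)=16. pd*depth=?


pd+depth=19
depth=19-16=3
pd*depth=16*3=48


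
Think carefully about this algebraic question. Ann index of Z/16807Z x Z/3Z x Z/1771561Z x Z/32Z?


Exponent = lcm of the cyclic orders; pairwise coprime => product.
7^5*3^1*11^6*2^5=16807*3*1771561*32=2858364069792


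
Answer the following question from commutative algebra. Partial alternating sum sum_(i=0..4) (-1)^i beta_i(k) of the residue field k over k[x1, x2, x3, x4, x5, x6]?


Koszul resolution: beta_i(k)=C(n,i), n=6
sum_(i=0..p) (-1)^i C(n,i) = (-1)^p C(n-1,p)
(-1)^4*C(5,4) = (-1)^4*5 = 5


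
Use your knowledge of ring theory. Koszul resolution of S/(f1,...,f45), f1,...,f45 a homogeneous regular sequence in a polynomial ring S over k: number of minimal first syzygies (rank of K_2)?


Regular sequence => Koszul complex is the minimal free resolution.
Syz_1 minimally generated by Koszul relations f_i*e_j - f_j*e_i (i<j): mu(Syz_1) = beta_2 = C(m,2) = m(m-1)/2
m=45
45*44/2 = 990


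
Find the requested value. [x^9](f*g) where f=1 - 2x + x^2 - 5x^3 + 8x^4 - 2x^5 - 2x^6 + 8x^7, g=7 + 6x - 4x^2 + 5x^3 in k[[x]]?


[x^9] = sum a_i*b_j, i+j=9
  -2*5=-10
  8*-4=-32
Sum=-42


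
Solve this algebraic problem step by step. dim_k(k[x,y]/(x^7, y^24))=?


Basis: x^i*y^j, i<7, j<24
7*24=168


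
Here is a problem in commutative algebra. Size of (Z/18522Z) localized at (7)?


7-primary part: 18522=7^3*54
Size=7^3=343


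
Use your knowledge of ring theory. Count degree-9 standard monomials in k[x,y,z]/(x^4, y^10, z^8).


Need i<4, j<10, k<8 with i+j+k=9.
For each i, j ranges over max(0,9-i-7)..min(9,9-i):
  i=0: j in [2,9] -> 8
  i=1: j in [1,8] -> 8
  i=2: j in [0,7] -> 8
  i=3: j in [0,6] -> 7
H(9) = 8+8+8+7 = 31


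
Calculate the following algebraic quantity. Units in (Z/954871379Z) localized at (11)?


Local ring = Z/19487171Z.
phi(19487171) = 11^6*(11-1) = 17715610


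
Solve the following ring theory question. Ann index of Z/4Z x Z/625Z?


Exponent = lcm of the cyclic orders; pairwise coprime => product.
2^2*5^4=4*625=2500


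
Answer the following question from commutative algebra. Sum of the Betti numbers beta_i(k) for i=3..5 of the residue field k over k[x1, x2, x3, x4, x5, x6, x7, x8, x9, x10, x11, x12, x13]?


Koszul resolution: beta_i(k)=C(n,i), n=13
C(13,3)=286, C(13,4)=715, C(13,5)=1287
Sum=2288


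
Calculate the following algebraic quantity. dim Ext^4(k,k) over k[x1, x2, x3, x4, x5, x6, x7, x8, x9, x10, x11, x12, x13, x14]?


C(n,i)=C(14,4)=1001


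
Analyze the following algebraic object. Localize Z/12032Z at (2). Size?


2-primary part: 12032=2^8*47
Size=2^8=256


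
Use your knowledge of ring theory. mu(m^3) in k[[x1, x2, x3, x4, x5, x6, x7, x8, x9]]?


C(n+d-1,d)=C(11,3)=165


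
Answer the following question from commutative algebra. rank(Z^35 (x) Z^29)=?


rank(M(x)N) = rank(M)*rank(N)
35*29 = 1015


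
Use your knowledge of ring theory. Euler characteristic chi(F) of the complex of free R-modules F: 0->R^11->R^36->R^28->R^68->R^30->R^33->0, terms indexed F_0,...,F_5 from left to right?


chi = sum (-1)^i * rank:
(-1)^0*11=11
(-1)^1*36=-36
(-1)^2*28=28
(-1)^3*68=-68
(-1)^4*30=30
(-1)^5*33=-33
chi=-68


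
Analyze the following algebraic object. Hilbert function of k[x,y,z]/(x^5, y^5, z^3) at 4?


Need i<5, j<5, k<3 with i+j+k=4.
For each i, j ranges over max(0,4-i-2)..min(4,4-i):
  i=0: j in [2,4] -> 3
  i=1: j in [1,3] -> 3
  i=2: j in [0,2] -> 3
  i=3: j in [0,1] -> 2
  i=4: j in [0,0] -> 1
H(4) = 3+3+3+2+1 = 12


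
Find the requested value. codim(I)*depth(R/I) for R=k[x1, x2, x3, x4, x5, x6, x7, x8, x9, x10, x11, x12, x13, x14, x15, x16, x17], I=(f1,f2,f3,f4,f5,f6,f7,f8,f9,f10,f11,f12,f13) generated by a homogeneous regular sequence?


codim=13, depth=dim(R/I)=17-13=4
Product=13*4=52


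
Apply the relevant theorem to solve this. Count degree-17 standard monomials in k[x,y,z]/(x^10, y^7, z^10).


Need i<10, j<7, k<10 with i+j+k=17.
For each i, j ranges over max(0,17-i-9)..min(6,17-i):
  i=0: j in [8,6] -> 0
  i=1: j in [7,6] -> 0
  i=2: j in [6,6] -> 1
  i=3: j in [5,6] -> 2
  i=4: j in [4,6] -> 3
  i=5: j in [3,6] -> 4
  i=6: j in [2,6] -> 5
  i=7: j in [1,6] -> 6
  i=8: j in [0,6] -> 7
  i=9: j in [0,6] -> 7
H(17) = 0+0+1+2+3+4+5+6+7+7 = 35


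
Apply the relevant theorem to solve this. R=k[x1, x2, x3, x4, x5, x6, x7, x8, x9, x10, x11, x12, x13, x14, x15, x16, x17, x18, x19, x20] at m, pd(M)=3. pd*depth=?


pd+depth=20
depth=20-3=17
pd*depth=3*17=51


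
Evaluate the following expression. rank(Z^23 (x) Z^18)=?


rank(M(x)N) = rank(M)*rank(N)
23*18 = 414


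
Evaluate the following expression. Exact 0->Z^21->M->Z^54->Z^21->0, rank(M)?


Alt sum=0:
(-1)^0*21 + (-1)^1*? + (-1)^2*54 + (-1)^3*21=0
rank(M)=54


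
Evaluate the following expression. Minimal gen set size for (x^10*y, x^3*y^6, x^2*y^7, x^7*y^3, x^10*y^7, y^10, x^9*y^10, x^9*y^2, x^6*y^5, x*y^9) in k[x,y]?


Remove redundant (divisible by others).
x^9*y^10 redundant.
x^10*y^7 redundant.
Min: x^10*y, x^9*y^2, x^7*y^3, x^6*y^5, x^3*y^6, x^2*y^7, x*y^9, y^10
Count=8


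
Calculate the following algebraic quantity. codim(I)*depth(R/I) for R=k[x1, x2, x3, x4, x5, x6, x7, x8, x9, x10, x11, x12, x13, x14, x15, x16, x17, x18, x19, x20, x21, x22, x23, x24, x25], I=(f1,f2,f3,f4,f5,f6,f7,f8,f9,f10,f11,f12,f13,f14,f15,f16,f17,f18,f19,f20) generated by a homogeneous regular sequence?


codim=20, depth=dim(R/I)=25-20=5
Product=20*5=100


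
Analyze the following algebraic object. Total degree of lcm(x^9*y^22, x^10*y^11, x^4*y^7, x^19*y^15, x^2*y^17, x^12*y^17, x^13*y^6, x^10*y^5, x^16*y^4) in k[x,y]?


lcm = componentwise max:
x: max(9,10,4,19,2,12,13,10,16)=19
y: max(22,11,7,15,17,17,6,5,4)=22
Total=19+22=41


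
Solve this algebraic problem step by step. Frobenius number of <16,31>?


gcd(16,31)=1 => F=ab-a-b=16*31-16-31=496-47=449


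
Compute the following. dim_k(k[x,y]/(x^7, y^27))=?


Basis: x^i*y^j, i<7, j<27
7*27=189


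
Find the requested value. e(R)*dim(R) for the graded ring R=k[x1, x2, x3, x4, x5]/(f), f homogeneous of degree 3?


e(R)=deg(f)=3, dim(R)=5-1=4
e*dim=3*4=12


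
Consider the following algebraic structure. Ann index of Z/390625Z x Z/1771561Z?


Exponent = lcm of the cyclic orders; pairwise coprime => product.
5^8*11^6=390625*1771561=692016015625


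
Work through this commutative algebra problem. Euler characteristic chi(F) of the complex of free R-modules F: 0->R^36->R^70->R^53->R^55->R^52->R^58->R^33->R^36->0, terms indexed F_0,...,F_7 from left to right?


chi = sum (-1)^i * rank:
(-1)^0*36=36
(-1)^1*70=-70
(-1)^2*53=53
(-1)^3*55=-55
(-1)^4*52=52
(-1)^5*58=-58
(-1)^6*33=33
(-1)^7*36=-36
chi=-45


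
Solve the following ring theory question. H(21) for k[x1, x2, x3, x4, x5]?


C(d+n-1,n-1)=C(25,4)=12650


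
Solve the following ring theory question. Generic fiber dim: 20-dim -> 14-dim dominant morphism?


dim(fiber)=dim(X)-dim(Y)=20-14=6


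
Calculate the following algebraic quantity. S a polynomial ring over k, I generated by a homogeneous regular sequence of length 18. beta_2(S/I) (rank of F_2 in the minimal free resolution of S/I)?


Regular sequence => Koszul complex is the minimal free resolution.
Syz_1 minimally generated by Koszul relations f_i*e_j - f_j*e_i (i<j): mu(Syz_1) = beta_2 = C(m,2) = m(m-1)/2
m=18
18*17/2 = 153


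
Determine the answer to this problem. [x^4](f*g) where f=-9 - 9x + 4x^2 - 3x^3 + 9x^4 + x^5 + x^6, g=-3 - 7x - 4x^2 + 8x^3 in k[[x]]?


[x^4] = sum a_i*b_j, i+j=4
  -9*8=-72
  4*-4=-16
  -3*-7=21
  9*-3=-27
Sum=-94


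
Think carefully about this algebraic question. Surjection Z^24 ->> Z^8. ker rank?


rank(ker) = 24-8 = 16


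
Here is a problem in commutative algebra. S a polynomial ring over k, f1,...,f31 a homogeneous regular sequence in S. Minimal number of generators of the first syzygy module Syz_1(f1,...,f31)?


Regular sequence => Koszul complex is the minimal free resolution.
Syz_1 minimally generated by Koszul relations f_i*e_j - f_j*e_i (i<j): mu(Syz_1) = beta_2 = C(m,2) = m(m-1)/2
m=31
31*30/2 = 465


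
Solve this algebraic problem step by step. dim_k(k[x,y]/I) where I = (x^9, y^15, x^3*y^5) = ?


k[x,y]/I, I = (x^9, y^15, x^3*y^5)
Rect: 9x15=135. Corner: (9-3)x(15-5)=60.
dim = 135-60 = 75


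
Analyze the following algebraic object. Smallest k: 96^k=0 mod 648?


96^k mod 648:
k=1: 96
k=2: 144
k=3: 216
k=4: 0
First zero at k = 4


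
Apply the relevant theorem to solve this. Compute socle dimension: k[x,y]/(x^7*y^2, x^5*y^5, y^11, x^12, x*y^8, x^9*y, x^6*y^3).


Socle = ann(m) = span of standard monomials u with x*u, y*u in I (staircase corners).
Minimal generators: x^12, x^9*y, x^7*y^2, x^6*y^3, x^5*y^5, x*y^8, y^11
Corners: y^10, x^4y^7, x^5y^4, x^6y^2, x^8y, x^11
Socle dim=6


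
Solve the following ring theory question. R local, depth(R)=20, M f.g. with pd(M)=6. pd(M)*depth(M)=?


pd+depth=20
depth=20-6=14
pd*depth=6*14=84


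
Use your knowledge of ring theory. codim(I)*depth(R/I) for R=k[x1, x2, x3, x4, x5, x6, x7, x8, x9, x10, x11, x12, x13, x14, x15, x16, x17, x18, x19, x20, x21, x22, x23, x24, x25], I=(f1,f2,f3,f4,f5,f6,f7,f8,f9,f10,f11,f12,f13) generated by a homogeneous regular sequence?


codim=13, depth=dim(R/I)=25-13=12
Product=13*12=156


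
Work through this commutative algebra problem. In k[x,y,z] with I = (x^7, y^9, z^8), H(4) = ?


Need i<7, j<9, k<8 with i+j+k=4.
For each i, j ranges over max(0,4-i-7)..min(8,4-i):
  i=0: j in [0,4] -> 5
  i=1: j in [0,3] -> 4
  i=2: j in [0,2] -> 3
  i=3: j in [0,1] -> 2
  i=4: j in [0,0] -> 1
H(4) = 5+4+3+2+1 = 15


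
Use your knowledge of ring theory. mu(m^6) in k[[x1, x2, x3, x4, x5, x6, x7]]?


C(n+d-1,d)=C(12,6)=924


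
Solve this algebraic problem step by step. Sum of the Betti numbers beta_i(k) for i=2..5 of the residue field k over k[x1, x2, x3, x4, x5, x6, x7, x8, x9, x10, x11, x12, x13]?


Koszul resolution: beta_i(k)=C(n,i), n=13
C(13,2)=78, C(13,3)=286, C(13,4)=715, C(13,5)=1287
Sum=2366


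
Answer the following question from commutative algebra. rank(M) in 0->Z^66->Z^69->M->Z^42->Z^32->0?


Alt sum=0:
(-1)^0*66 + (-1)^1*69 + (-1)^2*? + (-1)^3*42 + (-1)^4*32=0
rank(M)=13


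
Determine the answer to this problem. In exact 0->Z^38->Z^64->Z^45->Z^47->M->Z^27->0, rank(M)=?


Alt sum=0:
(-1)^0*38 + (-1)^1*64 + (-1)^2*45 + (-1)^3*47 + (-1)^4*? + (-1)^5*27=0
rank(M)=55


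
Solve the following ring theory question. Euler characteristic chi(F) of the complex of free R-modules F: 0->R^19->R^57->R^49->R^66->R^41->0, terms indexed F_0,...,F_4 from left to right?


chi = sum (-1)^i * rank:
(-1)^0*19=19
(-1)^1*57=-57
(-1)^2*49=49
(-1)^3*66=-66
(-1)^4*41=41
chi=-14


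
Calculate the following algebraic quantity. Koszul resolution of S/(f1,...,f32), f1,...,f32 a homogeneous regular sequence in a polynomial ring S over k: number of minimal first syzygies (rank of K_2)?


Regular sequence => Koszul complex is the minimal free resolution.
Syz_1 minimally generated by Koszul relations f_i*e_j - f_j*e_i (i<j): mu(Syz_1) = beta_2 = C(m,2) = m(m-1)/2
m=32
32*31/2 = 496


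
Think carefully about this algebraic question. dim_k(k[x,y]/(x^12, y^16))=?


Basis: x^i*y^j, i<12, j<16
12*16=192


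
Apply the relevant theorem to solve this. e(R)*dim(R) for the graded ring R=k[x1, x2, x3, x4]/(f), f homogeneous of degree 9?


e(R)=deg(f)=9, dim(R)=4-1=3
e*dim=9*3=27


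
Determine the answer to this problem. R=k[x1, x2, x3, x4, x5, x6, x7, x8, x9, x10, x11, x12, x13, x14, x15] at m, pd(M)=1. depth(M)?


pd+depth=depth(R)=15
depth=15-1=14


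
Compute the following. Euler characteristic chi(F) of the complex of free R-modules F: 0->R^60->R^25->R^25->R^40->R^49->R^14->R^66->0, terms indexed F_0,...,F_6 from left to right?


chi = sum (-1)^i * rank:
(-1)^0*60=60
(-1)^1*25=-25
(-1)^2*25=25
(-1)^3*40=-40
(-1)^4*49=49
(-1)^5*14=-14
(-1)^6*66=66
chi=121


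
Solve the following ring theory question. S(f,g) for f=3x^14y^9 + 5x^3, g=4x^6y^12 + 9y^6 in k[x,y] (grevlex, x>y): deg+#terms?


LT(f)=3x^14y^9, LT(g)=4x^6y^12
lcm(LM)=x^14y^12
S(f,g) (scaled by 12 to clear denominators) = 4y^3*f - 3x^8*g = -27x^8y^6 + 20x^3y^3
2 terms, deg 14.
14+2=16


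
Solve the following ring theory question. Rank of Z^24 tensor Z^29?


rank(M(x)N) = rank(M)*rank(N)
24*29 = 696


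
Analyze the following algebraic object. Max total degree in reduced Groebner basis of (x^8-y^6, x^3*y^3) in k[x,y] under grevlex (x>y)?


LT(f1)=x^8, LT(f2)=x^3y^3, lcm=x^8y^3
S(f1,f2) = y^3*f1 - x^5*f2 = -y^9
Reduced GB = {f1, f2, y^9}; degrees 8, 6, 9
Max = 9


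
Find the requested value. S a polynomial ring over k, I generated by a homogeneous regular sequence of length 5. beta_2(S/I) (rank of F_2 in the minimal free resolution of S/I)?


Regular sequence => Koszul complex is the minimal free resolution.
Syz_1 minimally generated by Koszul relations f_i*e_j - f_j*e_i (i<j): mu(Syz_1) = beta_2 = C(m,2) = m(m-1)/2
m=5
5*4/2 = 10


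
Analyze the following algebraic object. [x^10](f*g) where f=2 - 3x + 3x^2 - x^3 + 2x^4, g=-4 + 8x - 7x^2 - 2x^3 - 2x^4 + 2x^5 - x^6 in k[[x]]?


[x^10] = sum a_i*b_j, i+j=10
  2*-1=-2
Sum=-2


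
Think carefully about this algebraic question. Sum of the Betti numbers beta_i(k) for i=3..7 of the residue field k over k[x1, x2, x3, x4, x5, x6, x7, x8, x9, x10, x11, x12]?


Koszul resolution: beta_i(k)=C(n,i), n=12
C(12,3)=220, C(12,4)=495, C(12,5)=792, C(12,6)=924, C(12,7)=792
Sum=3223


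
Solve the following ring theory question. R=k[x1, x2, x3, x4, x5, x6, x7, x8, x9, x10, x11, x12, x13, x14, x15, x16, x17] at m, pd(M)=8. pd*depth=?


pd+depth=17
depth=17-8=9
pd*depth=8*9=72


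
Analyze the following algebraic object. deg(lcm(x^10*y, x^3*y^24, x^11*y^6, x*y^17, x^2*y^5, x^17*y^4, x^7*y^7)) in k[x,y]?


lcm = componentwise max:
x: max(10,3,11,1,2,17,7)=17
y: max(1,24,6,17,5,4,7)=24
Total=17+24=41


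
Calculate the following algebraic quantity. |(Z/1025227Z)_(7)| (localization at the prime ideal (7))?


7-primary part: 1025227=7^5*61
Size=7^5=16807


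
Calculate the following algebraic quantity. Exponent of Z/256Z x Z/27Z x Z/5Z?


Exponent = lcm of the cyclic orders; pairwise coprime => product.
2^8*3^3*5^1=256*27*5=34560


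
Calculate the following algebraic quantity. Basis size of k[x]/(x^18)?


Basis: 1,x,...,x^17
dim=18


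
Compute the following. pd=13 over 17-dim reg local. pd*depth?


pd+depth=17
depth=17-13=4
pd*depth=13*4=52


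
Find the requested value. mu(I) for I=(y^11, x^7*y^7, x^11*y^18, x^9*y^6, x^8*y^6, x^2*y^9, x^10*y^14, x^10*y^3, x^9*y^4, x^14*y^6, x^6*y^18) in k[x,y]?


Remove redundant (divisible by others).
x^10*y^14 redundant.
x^9*y^6 redundant.
x^14*y^6 redundant.
x^6*y^18 redundant.
x^11*y^18 redundant.
Min: x^10*y^3, x^9*y^4, x^8*y^6, x^7*y^7, x^2*y^9, y^11
Count=6


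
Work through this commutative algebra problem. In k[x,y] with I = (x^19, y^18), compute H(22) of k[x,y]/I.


k[x,y], I = (x^19, y^18), d = 22
Need i < 19 and d-i < 18.
Range: 5 <= i <= 18.
H(22) = 14


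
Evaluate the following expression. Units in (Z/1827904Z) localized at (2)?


Local ring = Z/64Z.
phi(64) = 2^5*(2-1) = 32


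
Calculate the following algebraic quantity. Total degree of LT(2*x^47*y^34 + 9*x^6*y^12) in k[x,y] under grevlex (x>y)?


LT: 2*x^47*y^34
deg_x=47, deg_y=34
Total=47+34=81


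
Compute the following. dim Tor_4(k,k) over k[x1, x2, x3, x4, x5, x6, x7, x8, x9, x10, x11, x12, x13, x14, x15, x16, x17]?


Koszul: C(n,i)=C(17,4)=2380


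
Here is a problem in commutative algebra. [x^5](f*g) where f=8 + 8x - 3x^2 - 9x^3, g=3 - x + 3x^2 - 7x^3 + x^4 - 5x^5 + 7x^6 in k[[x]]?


[x^5] = sum a_i*b_j, i+j=5
  8*-5=-40
  8*1=8
  -3*-7=21
  -9*3=-27
Sum=-38


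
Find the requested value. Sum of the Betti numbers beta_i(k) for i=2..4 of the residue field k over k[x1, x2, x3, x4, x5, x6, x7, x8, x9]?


Koszul resolution: beta_i(k)=C(n,i), n=9
C(9,2)=36, C(9,3)=84, C(9,4)=126
Sum=246


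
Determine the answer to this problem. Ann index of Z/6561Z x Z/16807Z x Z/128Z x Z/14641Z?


Exponent = lcm of the cyclic orders; pairwise coprime => product.
3^8*7^5*2^7*11^4=6561*16807*128*14641=206652635392896


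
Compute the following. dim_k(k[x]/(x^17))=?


Basis: 1,x,...,x^16
dim=17


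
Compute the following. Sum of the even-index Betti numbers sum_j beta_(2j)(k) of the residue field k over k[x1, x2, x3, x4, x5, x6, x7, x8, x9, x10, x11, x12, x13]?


Koszul resolution: beta_i(k)=C(n,i), n=13
sum_even C(13,i) = 2^(n-1) = 2^12 = 4096


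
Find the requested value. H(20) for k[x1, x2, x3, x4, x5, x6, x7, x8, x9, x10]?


C(d+n-1,n-1)=C(29,9)=10015005


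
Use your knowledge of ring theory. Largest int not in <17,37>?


gcd(17,37)=1 => F=ab-a-b=17*37-17-37=629-54=575


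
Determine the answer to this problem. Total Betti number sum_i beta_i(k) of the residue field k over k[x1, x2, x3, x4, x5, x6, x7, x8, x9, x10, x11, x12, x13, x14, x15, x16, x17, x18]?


Koszul resolution: beta_i(k)=C(n,i), n=18
sum_i C(18,i) = 2^18 = 262144


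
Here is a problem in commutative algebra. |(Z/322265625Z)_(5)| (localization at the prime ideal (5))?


5-primary part: 322265625=5^10*33
Size=5^10=9765625


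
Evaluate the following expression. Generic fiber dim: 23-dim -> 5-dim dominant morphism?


dim(fiber)=dim(X)-dim(Y)=23-5=18


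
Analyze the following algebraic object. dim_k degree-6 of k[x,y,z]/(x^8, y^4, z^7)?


Need i<8, j<4, k<7 with i+j+k=6.
For each i, j ranges over max(0,6-i-6)..min(3,6-i):
  i=0: j in [0,3] -> 4
  i=1: j in [0,3] -> 4
  i=2: j in [0,3] -> 4
  i=3: j in [0,3] -> 4
  i=4: j in [0,2] -> 3
  i=5: j in [0,1] -> 2
  i=6: j in [0,0] -> 1
H(6) = 4+4+4+4+3+2+1 = 22


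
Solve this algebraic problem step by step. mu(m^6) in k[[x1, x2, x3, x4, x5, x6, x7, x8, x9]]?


C(n+d-1,d)=C(14,6)=3003


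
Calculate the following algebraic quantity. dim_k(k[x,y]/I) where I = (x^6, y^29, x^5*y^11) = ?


k[x,y]/I, I = (x^6, y^29, x^5*y^11)
Rect: 6x29=174. Corner: (6-5)x(29-11)=18.
dim = 174-18 = 156


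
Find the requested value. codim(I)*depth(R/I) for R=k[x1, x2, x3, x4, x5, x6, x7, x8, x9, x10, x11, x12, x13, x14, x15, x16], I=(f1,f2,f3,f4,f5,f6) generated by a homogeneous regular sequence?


codim=6, depth=dim(R/I)=16-6=10
Product=6*10=60


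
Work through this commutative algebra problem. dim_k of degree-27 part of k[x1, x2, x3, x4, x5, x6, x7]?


C(d+n-1,n-1)=C(33,6)=1107568


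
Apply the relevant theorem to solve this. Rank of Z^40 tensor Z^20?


rank(M(x)N) = rank(M)*rank(N)
40*20 = 800


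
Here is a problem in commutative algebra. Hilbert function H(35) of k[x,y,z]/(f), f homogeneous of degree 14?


C(37,2)-C(23,2)=666-253=413


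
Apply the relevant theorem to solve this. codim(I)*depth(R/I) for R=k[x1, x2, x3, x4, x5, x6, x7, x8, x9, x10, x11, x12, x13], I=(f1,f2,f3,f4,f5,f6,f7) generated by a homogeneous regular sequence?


codim=7, depth=dim(R/I)=13-7=6
Product=7*6=42


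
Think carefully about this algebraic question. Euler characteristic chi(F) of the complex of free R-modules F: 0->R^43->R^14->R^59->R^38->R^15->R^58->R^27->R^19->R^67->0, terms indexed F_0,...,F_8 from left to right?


chi = sum (-1)^i * rank:
(-1)^0*43=43
(-1)^1*14=-14
(-1)^2*59=59
(-1)^3*38=-38
(-1)^4*15=15
(-1)^5*58=-58
(-1)^6*27=27
(-1)^7*19=-19
(-1)^8*67=67
chi=82


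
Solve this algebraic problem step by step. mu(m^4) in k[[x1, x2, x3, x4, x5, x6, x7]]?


C(n+d-1,d)=C(10,4)=210


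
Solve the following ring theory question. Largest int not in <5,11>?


gcd(5,11)=1 => F=ab-a-b=5*11-5-11=55-16=39


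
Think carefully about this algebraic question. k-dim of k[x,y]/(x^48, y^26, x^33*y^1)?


k[x,y]/I, I = (x^48, y^26, x^33*y^1)
Rect: 48x26=1248. Corner: (48-33)x(26-1)=375.
dim = 1248-375 = 873


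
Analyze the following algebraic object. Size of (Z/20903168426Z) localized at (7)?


7-primary part: 20903168426=7^10*74
Size=7^10=282475249


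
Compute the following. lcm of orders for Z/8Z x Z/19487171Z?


Exponent = lcm of the cyclic orders; pairwise coprime => product.
2^3*11^7=8*19487171=155897368


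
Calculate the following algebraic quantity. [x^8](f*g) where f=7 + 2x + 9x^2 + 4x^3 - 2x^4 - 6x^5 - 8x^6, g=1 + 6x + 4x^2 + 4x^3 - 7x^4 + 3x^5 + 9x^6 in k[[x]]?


[x^8] = sum a_i*b_j, i+j=8
  9*9=81
  4*3=12
  -2*-7=14
  -6*4=-24
  -8*4=-32
Sum=51


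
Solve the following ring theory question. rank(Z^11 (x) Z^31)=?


rank(M(x)N) = rank(M)*rank(N)
11*31 = 341


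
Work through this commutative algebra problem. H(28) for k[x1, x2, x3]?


C(d+n-1,n-1)=C(30,2)=435


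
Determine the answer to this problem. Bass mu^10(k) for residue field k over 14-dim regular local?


C(n,i)=C(14,10)=1001


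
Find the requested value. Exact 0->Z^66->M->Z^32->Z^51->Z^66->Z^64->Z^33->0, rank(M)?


Alt sum=0:
(-1)^0*66 + (-1)^1*? + (-1)^2*32 + (-1)^3*51 + (-1)^4*66 + (-1)^5*64 + (-1)^6*33=0
rank(M)=82


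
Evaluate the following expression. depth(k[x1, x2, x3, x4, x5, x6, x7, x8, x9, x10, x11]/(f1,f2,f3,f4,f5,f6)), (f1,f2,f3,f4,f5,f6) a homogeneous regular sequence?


depth(R)=11
depth(R/I)=11-6=5


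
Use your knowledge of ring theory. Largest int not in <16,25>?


gcd(16,25)=1 => F=ab-a-b=16*25-16-25=400-41=359


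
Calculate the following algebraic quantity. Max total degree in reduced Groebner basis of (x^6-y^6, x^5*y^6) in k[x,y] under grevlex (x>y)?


LT(f1)=x^6, LT(f2)=x^5y^6, lcm=x^6y^6
S(f1,f2) = y^6*f1 - x^1*f2 = -y^12
Reduced GB = {f1, f2, y^12}; degrees 6, 11, 12
Max = 12


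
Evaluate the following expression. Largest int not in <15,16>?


gcd(15,16)=1 => F=ab-a-b=15*16-15-16=240-31=209


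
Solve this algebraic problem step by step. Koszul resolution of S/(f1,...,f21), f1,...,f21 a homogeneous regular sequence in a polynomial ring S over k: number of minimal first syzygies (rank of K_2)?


Regular sequence => Koszul complex is the minimal free resolution.
Syz_1 minimally generated by Koszul relations f_i*e_j - f_j*e_i (i<j): mu(Syz_1) = beta_2 = C(m,2) = m(m-1)/2
m=21
21*20/2 = 210


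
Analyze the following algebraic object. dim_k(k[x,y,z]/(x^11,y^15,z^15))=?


Basis: x^iy^jz^k, i<11,j<15,k<15
11*15*15=2475


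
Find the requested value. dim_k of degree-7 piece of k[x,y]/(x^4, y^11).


k[x,y], I = (x^4, y^11), d = 7
Need i < 4 and d-i < 11.
Range: 0 <= i <= 3.
H(7) = 4


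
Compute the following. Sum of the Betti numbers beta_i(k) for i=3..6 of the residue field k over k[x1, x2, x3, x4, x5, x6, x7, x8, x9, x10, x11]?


Koszul resolution: beta_i(k)=C(n,i), n=11
C(11,3)=165, C(11,4)=330, C(11,5)=462, C(11,6)=462
Sum=1419


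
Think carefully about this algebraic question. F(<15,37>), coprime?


gcd(15,37)=1 => F=ab-a-b=15*37-15-37=555-52=503


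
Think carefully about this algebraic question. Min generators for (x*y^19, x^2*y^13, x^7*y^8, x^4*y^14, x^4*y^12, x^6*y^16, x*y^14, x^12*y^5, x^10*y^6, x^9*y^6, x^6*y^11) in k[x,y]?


Remove redundant (divisible by others).
x^6*y^16 redundant.
x^4*y^14 redundant.
x*y^19 redundant.
x^10*y^6 redundant.
Min: x^12*y^5, x^9*y^6, x^7*y^8, x^6*y^11, x^4*y^12, x^2*y^13, x*y^14
Count=7


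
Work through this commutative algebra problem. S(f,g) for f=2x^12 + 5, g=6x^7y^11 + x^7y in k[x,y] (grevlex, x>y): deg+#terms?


LT(f)=2x^12, LT(g)=6x^7y^11
lcm(LM)=x^12y^11
S(f,g) (scaled by 12 to clear denominators) = 6y^11*f - 2x^5*g = -2x^12y + 30y^11
2 terms, deg 13.
13+2=15


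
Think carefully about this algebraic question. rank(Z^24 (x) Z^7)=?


rank(M(x)N) = rank(M)*rank(N)
24*7 = 168


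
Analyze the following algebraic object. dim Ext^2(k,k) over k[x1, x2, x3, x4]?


C(n,i)=C(4,2)=6


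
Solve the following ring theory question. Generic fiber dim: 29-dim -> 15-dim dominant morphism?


dim(fiber)=dim(X)-dim(Y)=29-15=14


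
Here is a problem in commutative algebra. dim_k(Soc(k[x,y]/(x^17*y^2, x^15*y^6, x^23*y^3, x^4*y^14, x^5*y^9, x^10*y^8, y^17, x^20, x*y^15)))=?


Socle = ann(m) = span of standard monomials u with x*u, y*u in I (staircase corners).
Redundant generators: x^23*y^3
Minimal generators: x^20, x^17*y^2, x^15*y^6, x^10*y^8, x^5*y^9, x^4*y^14, x*y^15, y^17
Corners: y^16, x^3y^14, x^4y^13, x^9y^8, x^14y^7, x^16y^5, x^19y
Socle dim=7


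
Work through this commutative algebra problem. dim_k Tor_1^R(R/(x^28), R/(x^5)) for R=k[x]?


Tor_1(R/I,R/J)=(I cap J)/IJ=(x^28)/(x^33)
dim=33-28=min(28,5)=5


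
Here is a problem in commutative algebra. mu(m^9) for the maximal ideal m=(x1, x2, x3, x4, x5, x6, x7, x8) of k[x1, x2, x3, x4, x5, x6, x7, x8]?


Graded Nakayama: mu(m^d) = dim_k (m^d/m^(d+1)) = #degree-9 monomials in 8 vars
C(n+d-1,d)=C(16,9)=11440


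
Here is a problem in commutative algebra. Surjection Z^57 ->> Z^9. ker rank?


rank(ker) = 57-9 = 48


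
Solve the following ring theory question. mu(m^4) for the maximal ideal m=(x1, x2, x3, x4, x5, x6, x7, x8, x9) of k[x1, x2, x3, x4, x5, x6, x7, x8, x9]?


Graded Nakayama: mu(m^d) = dim_k (m^d/m^(d+1)) = #degree-4 monomials in 9 vars
C(n+d-1,d)=C(12,4)=495


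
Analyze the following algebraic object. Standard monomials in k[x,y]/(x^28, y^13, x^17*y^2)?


k[x,y]/I, I = (x^28, y^13, x^17*y^2)
Rect: 28x13=364. Corner: (28-17)x(13-2)=121.
dim = 364-121 = 243


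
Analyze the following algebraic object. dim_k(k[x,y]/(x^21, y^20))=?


Basis: x^i*y^j, i<21, j<20
21*20=420


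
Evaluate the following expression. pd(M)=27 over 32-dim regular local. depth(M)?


pd+depth=depth(R)=32
depth=32-27=5


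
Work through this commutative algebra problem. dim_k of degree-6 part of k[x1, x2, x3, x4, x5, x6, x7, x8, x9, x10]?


C(d+n-1,n-1)=C(15,9)=5005


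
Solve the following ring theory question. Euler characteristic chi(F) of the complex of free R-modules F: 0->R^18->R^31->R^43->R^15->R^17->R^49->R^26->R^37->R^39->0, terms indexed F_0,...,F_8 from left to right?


chi = sum (-1)^i * rank:
(-1)^0*18=18
(-1)^1*31=-31
(-1)^2*43=43
(-1)^3*15=-15
(-1)^4*17=17
(-1)^5*49=-49
(-1)^6*26=26
(-1)^7*37=-37
(-1)^8*39=39
chi=11


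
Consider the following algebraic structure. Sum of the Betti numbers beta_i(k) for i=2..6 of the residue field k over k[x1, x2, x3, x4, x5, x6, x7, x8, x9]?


Koszul resolution: beta_i(k)=C(n,i), n=9
C(9,2)=36, C(9,3)=84, C(9,4)=126, C(9,5)=126, C(9,6)=84
Sum=456


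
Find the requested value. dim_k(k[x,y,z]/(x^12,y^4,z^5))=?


Basis: x^iy^jz^k, i<12,j<4,k<5
12*4*5=240


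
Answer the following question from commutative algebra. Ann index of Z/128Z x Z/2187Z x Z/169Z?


Exponent = lcm of the cyclic orders; pairwise coprime => product.
2^7*3^7*13^2=128*2187*169=47309184


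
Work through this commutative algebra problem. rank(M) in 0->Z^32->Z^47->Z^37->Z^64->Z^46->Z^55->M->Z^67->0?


Alt sum=0:
(-1)^0*32 + (-1)^1*47 + (-1)^2*37 + (-1)^3*64 + (-1)^4*46 + (-1)^5*55 + (-1)^6*? + (-1)^7*67=0
rank(M)=118


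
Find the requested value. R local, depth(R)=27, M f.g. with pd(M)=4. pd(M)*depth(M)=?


pd+depth=27
depth=27-4=23
pd*depth=4*23=92


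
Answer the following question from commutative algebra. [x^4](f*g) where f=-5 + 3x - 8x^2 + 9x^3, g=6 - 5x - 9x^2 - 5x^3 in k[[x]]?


[x^4] = sum a_i*b_j, i+j=4
  3*-5=-15
  -8*-9=72
  9*-5=-45
Sum=12


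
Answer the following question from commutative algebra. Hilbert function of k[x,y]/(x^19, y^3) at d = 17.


k[x,y], I = (x^19, y^3), d = 17
Need i < 19 and d-i < 3.
Range: 15 <= i <= 17.
H(17) = 3


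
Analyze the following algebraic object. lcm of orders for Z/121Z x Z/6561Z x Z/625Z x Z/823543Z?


Exponent = lcm of the cyclic orders; pairwise coprime => product.
11^2*3^8*5^4*7^7=121*6561*625*823543=408621962739375


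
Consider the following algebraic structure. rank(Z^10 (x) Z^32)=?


rank(M(x)N) = rank(M)*rank(N)
10*32 = 320


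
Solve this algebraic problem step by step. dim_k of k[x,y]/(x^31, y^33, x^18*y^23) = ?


k[x,y]/I, I = (x^31, y^33, x^18*y^23)
Rect: 31x33=1023. Corner: (31-18)x(33-23)=130.
dim = 1023-130 = 893


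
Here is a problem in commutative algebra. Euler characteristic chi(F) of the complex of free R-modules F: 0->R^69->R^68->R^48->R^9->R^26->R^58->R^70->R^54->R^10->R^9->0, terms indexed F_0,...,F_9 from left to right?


chi = sum (-1)^i * rank:
(-1)^0*69=69
(-1)^1*68=-68
(-1)^2*48=48
(-1)^3*9=-9
(-1)^4*26=26
(-1)^5*58=-58
(-1)^6*70=70
(-1)^7*54=-54
(-1)^8*10=10
(-1)^9*9=-9
chi=25


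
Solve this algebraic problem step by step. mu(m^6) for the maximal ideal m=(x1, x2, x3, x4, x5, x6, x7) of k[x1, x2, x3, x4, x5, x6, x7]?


Graded Nakayama: mu(m^d) = dim_k (m^d/m^(d+1)) = #degree-6 monomials in 7 vars
C(n+d-1,d)=C(12,6)=924


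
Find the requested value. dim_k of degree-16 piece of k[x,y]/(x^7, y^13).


k[x,y], I = (x^7, y^13), d = 16
Need i < 7 and d-i < 13.
Range: 4 <= i <= 6.
H(16) = 3


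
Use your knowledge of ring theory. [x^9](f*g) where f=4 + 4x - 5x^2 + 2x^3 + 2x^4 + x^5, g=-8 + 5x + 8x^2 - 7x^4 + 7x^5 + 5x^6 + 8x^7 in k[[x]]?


[x^9] = sum a_i*b_j, i+j=9
  -5*8=-40
  2*5=10
  2*7=14
  1*-7=-7
Sum=-23


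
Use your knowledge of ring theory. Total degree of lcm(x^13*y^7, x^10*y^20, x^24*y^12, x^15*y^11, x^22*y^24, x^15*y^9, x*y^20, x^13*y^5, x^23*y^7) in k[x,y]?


lcm = componentwise max:
x: max(13,10,24,15,22,15,1,13,23)=24
y: max(7,20,12,11,24,9,20,5,7)=24
Total=24+24=48


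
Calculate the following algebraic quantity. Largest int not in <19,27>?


gcd(19,27)=1 => F=ab-a-b=19*27-19-27=513-46=467


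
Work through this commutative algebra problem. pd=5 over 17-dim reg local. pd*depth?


pd+depth=17
depth=17-5=12
pd*depth=5*12=60


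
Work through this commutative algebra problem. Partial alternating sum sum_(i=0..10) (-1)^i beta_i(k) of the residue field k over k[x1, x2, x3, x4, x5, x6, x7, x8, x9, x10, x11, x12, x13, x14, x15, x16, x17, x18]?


Koszul resolution: beta_i(k)=C(n,i), n=18
sum_(i=0..p) (-1)^i C(n,i) = (-1)^p C(n-1,p)
(-1)^10*C(17,10) = (-1)^10*19448 = 19448


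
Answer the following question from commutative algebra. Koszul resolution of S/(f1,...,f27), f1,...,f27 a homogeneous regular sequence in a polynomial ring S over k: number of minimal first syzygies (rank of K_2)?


Regular sequence => Koszul complex is the minimal free resolution.
Syz_1 minimally generated by Koszul relations f_i*e_j - f_j*e_i (i<j): mu(Syz_1) = beta_2 = C(m,2) = m(m-1)/2
m=27
27*26/2 = 351


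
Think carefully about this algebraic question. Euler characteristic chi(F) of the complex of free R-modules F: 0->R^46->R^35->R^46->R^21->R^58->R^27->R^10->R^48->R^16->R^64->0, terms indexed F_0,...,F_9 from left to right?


chi = sum (-1)^i * rank:
(-1)^0*46=46
(-1)^1*35=-35
(-1)^2*46=46
(-1)^3*21=-21
(-1)^4*58=58
(-1)^5*27=-27
(-1)^6*10=10
(-1)^7*48=-48
(-1)^8*16=16
(-1)^9*64=-64
chi=-19


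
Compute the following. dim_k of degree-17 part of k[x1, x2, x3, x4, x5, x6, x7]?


C(d+n-1,n-1)=C(23,6)=100947


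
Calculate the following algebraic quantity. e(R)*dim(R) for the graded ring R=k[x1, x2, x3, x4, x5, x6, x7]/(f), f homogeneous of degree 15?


e(R)=deg(f)=15, dim(R)=7-1=6
e*dim=15*6=90


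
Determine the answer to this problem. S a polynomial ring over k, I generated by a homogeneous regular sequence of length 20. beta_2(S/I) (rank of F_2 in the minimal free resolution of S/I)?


Regular sequence => Koszul complex is the minimal free resolution.
Syz_1 minimally generated by Koszul relations f_i*e_j - f_j*e_i (i<j): mu(Syz_1) = beta_2 = C(m,2) = m(m-1)/2
m=20
20*19/2 = 190


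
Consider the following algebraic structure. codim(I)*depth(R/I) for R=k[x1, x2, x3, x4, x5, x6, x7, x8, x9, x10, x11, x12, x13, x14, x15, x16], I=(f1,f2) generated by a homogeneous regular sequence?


codim=2, depth=dim(R/I)=16-2=14
Product=2*14=28
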